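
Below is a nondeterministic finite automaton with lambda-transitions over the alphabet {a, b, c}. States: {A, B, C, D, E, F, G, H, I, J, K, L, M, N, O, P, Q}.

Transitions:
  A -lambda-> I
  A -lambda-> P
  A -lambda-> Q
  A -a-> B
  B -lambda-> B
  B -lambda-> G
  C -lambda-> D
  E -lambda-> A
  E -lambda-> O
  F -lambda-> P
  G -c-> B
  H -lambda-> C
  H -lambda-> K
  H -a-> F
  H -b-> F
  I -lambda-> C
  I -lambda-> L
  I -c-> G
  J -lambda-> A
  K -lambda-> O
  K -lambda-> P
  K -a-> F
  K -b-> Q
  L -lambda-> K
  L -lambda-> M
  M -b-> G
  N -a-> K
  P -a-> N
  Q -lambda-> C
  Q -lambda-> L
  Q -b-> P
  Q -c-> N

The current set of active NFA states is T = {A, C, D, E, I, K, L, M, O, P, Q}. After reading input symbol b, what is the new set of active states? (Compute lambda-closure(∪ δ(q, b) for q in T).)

{C, D, G, K, L, M, O, P, Q}

K on b → {Q}.
M on b → {G}.
Q on b → {P}.
No b-transition from A, C, D, E, I, L, O, P.
Union after reading b: {G, P, Q}.
Now take the lambda-closure:
From Q via lambda: add C, L.
From C via lambda: add D.
From L via lambda: add K, M.
From K via lambda: add O.
No new states can be added; the closed set is {C, D, G, K, L, M, O, P, Q}.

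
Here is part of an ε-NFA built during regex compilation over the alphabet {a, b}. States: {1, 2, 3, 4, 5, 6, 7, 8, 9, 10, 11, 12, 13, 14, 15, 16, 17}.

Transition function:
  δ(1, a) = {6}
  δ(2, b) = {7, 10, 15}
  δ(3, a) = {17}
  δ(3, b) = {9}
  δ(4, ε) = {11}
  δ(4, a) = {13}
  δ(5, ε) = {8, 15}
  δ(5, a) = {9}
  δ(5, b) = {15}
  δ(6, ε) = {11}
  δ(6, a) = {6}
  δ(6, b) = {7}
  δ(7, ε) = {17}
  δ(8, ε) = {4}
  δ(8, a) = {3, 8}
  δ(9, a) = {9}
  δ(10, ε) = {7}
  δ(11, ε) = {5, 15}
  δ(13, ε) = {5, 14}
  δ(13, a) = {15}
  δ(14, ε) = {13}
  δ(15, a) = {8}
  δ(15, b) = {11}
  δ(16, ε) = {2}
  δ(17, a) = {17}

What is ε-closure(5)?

{4, 5, 8, 11, 15}

Start with {5}.
From 5 via ε: add 8, 15.
From 8 via ε: add 4.
From 4 via ε: add 11.
No new states can be added; the closed set is {4, 5, 8, 11, 15}.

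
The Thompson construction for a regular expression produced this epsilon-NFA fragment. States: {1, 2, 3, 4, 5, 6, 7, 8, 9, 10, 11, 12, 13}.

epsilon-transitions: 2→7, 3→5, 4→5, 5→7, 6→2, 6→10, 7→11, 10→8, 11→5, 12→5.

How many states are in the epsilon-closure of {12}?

Start with {12}.
From 12 via epsilon: add 5.
From 5 via epsilon: add 7.
From 7 via epsilon: add 11.
epsilon-closure = {5, 7, 11, 12}, which has 4 states.

4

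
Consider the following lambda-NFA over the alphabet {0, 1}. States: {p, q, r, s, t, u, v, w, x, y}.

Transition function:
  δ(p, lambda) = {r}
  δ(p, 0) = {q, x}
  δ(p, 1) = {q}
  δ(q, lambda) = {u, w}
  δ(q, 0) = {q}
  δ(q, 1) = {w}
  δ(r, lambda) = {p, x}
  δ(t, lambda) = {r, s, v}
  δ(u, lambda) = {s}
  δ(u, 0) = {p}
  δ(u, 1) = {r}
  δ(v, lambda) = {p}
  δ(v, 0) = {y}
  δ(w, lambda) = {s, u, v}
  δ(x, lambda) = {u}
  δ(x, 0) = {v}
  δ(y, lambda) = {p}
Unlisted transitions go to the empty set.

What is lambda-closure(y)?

{p, r, s, u, x, y}

Start with {y}.
From y via lambda: add p.
From p via lambda: add r.
From r via lambda: add x.
From x via lambda: add u.
From u via lambda: add s.
No new states can be added; the closed set is {p, r, s, u, x, y}.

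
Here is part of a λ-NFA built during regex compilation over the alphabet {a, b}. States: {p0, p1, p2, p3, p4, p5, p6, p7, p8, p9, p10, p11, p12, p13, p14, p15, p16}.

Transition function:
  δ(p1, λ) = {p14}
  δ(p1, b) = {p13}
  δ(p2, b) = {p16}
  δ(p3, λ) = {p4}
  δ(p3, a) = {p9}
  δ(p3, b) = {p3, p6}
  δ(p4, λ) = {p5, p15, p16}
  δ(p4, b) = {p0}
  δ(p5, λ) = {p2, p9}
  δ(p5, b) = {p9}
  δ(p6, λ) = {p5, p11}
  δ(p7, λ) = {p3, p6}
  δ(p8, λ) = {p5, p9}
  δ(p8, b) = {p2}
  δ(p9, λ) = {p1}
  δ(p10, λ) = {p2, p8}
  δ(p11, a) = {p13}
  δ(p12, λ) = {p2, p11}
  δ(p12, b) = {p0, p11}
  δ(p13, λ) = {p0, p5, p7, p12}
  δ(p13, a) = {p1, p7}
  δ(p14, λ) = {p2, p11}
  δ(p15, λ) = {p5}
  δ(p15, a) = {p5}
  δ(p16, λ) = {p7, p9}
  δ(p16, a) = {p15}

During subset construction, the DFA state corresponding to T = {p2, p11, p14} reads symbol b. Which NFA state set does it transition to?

p2 on b → {p16}.
No b-transition from p11, p14.
Union after reading b: {p16}.
Now take the λ-closure:
From p16 via λ: add p7, p9.
From p7 via λ: add p3, p6.
From p9 via λ: add p1.
From p1 via λ: add p14.
From p3 via λ: add p4.
From p6 via λ: add p5, p11.
From p4 via λ: add p15.
From p5 via λ: add p2.
No new states can be added; the closed set is {p1, p2, p3, p4, p5, p6, p7, p9, p11, p14, p15, p16}.

{p1, p2, p3, p4, p5, p6, p7, p9, p11, p14, p15, p16}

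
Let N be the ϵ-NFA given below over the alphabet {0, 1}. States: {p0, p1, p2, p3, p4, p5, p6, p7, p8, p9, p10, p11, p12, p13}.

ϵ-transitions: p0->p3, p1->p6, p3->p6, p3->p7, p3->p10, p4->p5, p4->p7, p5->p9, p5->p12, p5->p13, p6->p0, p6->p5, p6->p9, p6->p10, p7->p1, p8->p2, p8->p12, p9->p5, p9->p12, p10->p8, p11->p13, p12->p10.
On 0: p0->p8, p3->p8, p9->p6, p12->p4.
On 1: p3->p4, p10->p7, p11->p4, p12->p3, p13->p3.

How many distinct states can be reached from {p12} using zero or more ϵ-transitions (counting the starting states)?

4

Start with {p12}.
From p12 via ϵ: add p10.
From p10 via ϵ: add p8.
From p8 via ϵ: add p2.
ϵ-closure = {p2, p8, p10, p12}, which has 4 states.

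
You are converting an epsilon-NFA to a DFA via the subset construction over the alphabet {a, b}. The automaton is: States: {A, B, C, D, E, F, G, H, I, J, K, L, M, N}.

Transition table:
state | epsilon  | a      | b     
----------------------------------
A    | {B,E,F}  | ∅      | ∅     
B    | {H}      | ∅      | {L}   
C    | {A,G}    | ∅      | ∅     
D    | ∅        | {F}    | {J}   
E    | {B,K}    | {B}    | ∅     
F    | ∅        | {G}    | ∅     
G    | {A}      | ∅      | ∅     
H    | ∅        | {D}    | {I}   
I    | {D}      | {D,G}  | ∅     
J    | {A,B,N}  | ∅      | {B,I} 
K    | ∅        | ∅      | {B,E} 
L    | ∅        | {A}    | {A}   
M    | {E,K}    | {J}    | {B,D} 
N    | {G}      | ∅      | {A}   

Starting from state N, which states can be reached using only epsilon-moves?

{A, B, E, F, G, H, K, N}

Start with {N}.
From N via epsilon: add G.
From G via epsilon: add A.
From A via epsilon: add B, E, F.
From B via epsilon: add H.
From E via epsilon: add K.
No new states can be added; the closed set is {A, B, E, F, G, H, K, N}.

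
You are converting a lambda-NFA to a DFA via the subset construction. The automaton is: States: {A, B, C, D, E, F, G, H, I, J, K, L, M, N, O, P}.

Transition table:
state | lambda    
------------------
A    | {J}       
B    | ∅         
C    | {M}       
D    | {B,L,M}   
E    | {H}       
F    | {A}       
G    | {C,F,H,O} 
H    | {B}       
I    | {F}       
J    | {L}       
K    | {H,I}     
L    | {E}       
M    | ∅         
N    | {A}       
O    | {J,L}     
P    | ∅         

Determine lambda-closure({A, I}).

{A, B, E, F, H, I, J, L}

Start with {A, I}.
From A via lambda: add J.
From I via lambda: add F.
From J via lambda: add L.
From L via lambda: add E.
From E via lambda: add H.
From H via lambda: add B.
No new states can be added; the closed set is {A, B, E, F, H, I, J, L}.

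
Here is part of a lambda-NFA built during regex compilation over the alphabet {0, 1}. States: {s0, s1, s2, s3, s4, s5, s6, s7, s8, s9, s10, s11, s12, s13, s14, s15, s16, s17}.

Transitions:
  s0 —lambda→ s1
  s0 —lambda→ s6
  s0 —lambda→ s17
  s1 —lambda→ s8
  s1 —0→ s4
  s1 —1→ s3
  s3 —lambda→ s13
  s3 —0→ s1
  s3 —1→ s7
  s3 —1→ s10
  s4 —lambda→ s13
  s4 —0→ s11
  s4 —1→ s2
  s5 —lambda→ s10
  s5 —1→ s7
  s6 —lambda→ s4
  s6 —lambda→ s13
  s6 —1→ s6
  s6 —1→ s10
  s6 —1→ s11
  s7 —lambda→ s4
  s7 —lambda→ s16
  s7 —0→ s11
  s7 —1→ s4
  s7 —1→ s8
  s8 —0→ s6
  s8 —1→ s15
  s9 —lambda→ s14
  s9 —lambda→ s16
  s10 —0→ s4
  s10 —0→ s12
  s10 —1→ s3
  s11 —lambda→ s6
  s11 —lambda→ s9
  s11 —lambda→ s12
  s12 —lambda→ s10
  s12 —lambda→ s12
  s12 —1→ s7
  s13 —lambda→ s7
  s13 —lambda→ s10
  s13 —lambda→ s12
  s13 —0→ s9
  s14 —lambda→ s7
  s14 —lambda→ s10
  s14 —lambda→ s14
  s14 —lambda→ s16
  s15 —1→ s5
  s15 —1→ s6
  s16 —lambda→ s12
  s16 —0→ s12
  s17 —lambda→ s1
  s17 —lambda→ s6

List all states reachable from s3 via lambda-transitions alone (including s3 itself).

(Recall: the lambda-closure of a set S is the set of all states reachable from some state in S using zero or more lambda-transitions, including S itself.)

{s3, s4, s7, s10, s12, s13, s16}

Start with {s3}.
From s3 via lambda: add s13.
From s13 via lambda: add s7, s10, s12.
From s7 via lambda: add s4, s16.
No new states can be added; the closed set is {s3, s4, s7, s10, s12, s13, s16}.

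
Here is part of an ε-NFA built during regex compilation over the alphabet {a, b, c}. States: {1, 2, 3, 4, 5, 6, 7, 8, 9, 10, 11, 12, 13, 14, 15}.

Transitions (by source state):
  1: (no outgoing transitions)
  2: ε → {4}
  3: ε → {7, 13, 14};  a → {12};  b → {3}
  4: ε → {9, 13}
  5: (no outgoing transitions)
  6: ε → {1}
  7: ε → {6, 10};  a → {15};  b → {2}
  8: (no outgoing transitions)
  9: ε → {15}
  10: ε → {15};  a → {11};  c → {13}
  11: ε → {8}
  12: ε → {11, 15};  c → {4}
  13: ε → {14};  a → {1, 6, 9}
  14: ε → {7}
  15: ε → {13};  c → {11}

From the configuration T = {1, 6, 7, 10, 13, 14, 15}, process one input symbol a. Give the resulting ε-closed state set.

7 on a → {15}.
10 on a → {11}.
13 on a → {1, 6, 9}.
No a-transition from 1, 6, 14, 15.
Union after reading a: {1, 6, 9, 11, 15}.
Now take the ε-closure:
From 11 via ε: add 8.
From 15 via ε: add 13.
From 13 via ε: add 14.
From 14 via ε: add 7.
From 7 via ε: add 10.
No new states can be added; the closed set is {1, 6, 7, 8, 9, 10, 11, 13, 14, 15}.

{1, 6, 7, 8, 9, 10, 11, 13, 14, 15}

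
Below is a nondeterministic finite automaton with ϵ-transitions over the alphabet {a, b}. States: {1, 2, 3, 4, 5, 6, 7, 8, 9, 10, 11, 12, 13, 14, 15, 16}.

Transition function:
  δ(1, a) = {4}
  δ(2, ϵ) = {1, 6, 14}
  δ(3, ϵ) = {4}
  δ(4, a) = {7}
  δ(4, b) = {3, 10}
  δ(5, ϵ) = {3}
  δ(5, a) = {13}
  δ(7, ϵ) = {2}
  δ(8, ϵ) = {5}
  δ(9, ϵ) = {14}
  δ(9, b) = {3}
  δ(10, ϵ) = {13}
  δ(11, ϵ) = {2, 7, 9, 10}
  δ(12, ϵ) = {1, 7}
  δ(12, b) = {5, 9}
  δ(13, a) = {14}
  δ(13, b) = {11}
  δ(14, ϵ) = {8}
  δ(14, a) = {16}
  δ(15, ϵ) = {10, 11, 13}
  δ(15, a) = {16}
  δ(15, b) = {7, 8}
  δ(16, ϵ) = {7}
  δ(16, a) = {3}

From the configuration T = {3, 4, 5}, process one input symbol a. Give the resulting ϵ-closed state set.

4 on a → {7}.
5 on a → {13}.
No a-transition from 3.
Union after reading a: {7, 13}.
Now take the ϵ-closure:
From 7 via ϵ: add 2.
From 2 via ϵ: add 1, 6, 14.
From 14 via ϵ: add 8.
From 8 via ϵ: add 5.
From 5 via ϵ: add 3.
From 3 via ϵ: add 4.
No new states can be added; the closed set is {1, 2, 3, 4, 5, 6, 7, 8, 13, 14}.

{1, 2, 3, 4, 5, 6, 7, 8, 13, 14}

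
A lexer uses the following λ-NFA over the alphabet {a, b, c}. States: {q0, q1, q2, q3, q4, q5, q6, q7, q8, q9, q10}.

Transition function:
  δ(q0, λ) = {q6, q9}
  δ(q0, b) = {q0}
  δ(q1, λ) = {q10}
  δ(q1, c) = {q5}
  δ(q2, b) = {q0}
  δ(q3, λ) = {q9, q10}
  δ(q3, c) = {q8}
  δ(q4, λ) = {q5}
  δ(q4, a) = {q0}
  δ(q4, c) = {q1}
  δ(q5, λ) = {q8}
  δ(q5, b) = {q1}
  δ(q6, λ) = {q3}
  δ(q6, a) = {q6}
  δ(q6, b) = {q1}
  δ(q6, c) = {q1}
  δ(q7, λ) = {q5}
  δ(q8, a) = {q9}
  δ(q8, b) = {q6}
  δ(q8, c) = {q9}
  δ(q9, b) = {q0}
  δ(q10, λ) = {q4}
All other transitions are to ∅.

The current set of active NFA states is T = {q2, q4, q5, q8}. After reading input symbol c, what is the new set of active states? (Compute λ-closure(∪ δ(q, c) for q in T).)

{q1, q4, q5, q8, q9, q10}

q4 on c → {q1}.
q8 on c → {q9}.
No c-transition from q2, q5.
Union after reading c: {q1, q9}.
Now take the λ-closure:
From q1 via λ: add q10.
From q10 via λ: add q4.
From q4 via λ: add q5.
From q5 via λ: add q8.
No new states can be added; the closed set is {q1, q4, q5, q8, q9, q10}.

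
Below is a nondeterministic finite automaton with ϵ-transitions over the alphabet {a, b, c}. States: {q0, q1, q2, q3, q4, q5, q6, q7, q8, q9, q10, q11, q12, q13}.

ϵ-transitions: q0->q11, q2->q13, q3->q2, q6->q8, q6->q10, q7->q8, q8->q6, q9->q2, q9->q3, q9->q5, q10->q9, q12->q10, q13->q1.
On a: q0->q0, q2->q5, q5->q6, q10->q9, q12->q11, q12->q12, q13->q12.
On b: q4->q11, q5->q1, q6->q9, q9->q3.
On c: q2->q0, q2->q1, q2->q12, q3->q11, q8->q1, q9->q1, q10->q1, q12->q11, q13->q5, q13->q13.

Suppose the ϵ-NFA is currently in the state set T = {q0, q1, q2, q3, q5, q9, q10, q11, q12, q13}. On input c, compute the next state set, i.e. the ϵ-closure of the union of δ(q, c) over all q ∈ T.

q2 on c → {q0, q1, q12}.
q3 on c → {q11}.
q9 on c → {q1}.
q10 on c → {q1}.
q12 on c → {q11}.
q13 on c → {q5, q13}.
No c-transition from q0, q1, q5, q11.
Union after reading c: {q0, q1, q5, q11, q12, q13}.
Now take the ϵ-closure:
From q12 via ϵ: add q10.
From q10 via ϵ: add q9.
From q9 via ϵ: add q2, q3.
No new states can be added; the closed set is {q0, q1, q2, q3, q5, q9, q10, q11, q12, q13}.

{q0, q1, q2, q3, q5, q9, q10, q11, q12, q13}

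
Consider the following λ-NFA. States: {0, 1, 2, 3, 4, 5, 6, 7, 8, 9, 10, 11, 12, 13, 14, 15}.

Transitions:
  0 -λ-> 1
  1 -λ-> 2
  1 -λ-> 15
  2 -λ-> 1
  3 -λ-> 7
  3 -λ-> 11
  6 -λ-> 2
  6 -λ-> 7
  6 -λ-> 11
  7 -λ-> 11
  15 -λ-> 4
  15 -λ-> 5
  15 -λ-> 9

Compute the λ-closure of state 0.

{0, 1, 2, 4, 5, 9, 15}

Start with {0}.
From 0 via λ: add 1.
From 1 via λ: add 2, 15.
From 15 via λ: add 4, 5, 9.
No new states can be added; the closed set is {0, 1, 2, 4, 5, 9, 15}.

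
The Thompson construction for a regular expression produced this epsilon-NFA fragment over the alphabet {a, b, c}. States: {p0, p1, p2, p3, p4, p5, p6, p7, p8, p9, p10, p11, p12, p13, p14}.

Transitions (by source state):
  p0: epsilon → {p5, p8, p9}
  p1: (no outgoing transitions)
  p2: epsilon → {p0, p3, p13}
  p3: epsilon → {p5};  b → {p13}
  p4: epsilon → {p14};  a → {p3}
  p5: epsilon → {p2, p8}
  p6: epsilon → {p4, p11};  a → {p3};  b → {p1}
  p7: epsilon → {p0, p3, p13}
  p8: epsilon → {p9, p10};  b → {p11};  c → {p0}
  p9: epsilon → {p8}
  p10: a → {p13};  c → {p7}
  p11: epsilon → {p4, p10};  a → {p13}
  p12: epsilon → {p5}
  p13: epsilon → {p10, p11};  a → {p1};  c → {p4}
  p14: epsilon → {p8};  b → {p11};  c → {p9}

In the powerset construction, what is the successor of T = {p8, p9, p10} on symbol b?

p8 on b → {p11}.
No b-transition from p9, p10.
Union after reading b: {p11}.
Now take the epsilon-closure:
From p11 via epsilon: add p4, p10.
From p4 via epsilon: add p14.
From p14 via epsilon: add p8.
From p8 via epsilon: add p9.
No new states can be added; the closed set is {p4, p8, p9, p10, p11, p14}.

{p4, p8, p9, p10, p11, p14}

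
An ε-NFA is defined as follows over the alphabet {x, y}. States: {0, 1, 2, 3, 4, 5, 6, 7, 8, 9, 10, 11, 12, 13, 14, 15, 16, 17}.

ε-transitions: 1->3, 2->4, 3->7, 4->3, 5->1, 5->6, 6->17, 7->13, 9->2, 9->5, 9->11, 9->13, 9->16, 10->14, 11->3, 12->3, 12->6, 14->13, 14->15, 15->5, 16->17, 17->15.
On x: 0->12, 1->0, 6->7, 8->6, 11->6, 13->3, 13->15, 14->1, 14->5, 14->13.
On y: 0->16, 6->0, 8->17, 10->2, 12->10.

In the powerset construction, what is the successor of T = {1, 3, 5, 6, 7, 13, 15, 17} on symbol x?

1 on x → {0}.
6 on x → {7}.
13 on x → {3, 15}.
No x-transition from 3, 5, 7, 15, 17.
Union after reading x: {0, 3, 7, 15}.
Now take the ε-closure:
From 7 via ε: add 13.
From 15 via ε: add 5.
From 5 via ε: add 1, 6.
From 6 via ε: add 17.
No new states can be added; the closed set is {0, 1, 3, 5, 6, 7, 13, 15, 17}.

{0, 1, 3, 5, 6, 7, 13, 15, 17}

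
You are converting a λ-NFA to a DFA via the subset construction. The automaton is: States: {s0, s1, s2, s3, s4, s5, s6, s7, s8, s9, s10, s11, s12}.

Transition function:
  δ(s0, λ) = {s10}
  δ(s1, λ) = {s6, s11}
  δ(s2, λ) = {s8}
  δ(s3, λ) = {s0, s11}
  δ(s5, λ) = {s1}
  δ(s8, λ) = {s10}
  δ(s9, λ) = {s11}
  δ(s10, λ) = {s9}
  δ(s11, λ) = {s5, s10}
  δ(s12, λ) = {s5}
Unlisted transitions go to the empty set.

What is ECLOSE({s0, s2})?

{s0, s1, s2, s5, s6, s8, s9, s10, s11}

Start with {s0, s2}.
From s0 via λ: add s10.
From s2 via λ: add s8.
From s10 via λ: add s9.
From s9 via λ: add s11.
From s11 via λ: add s5.
From s5 via λ: add s1.
From s1 via λ: add s6.
No new states can be added; the closed set is {s0, s1, s2, s5, s6, s8, s9, s10, s11}.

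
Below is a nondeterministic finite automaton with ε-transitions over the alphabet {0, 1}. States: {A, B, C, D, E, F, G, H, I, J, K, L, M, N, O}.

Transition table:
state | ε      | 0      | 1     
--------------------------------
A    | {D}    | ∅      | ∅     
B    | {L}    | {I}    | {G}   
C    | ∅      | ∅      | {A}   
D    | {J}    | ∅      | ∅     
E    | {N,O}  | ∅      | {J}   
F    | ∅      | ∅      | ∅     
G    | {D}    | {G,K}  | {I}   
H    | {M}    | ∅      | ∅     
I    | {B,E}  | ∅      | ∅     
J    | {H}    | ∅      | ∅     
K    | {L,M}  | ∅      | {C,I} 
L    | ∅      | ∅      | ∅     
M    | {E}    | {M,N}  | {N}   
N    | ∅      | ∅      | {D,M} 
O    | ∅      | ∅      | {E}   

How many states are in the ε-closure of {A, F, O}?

Start with {A, F, O}.
From A via ε: add D.
From D via ε: add J.
From J via ε: add H.
From H via ε: add M.
From M via ε: add E.
From E via ε: add N.
ε-closure = {A, D, E, F, H, J, M, N, O}, which has 9 states.

9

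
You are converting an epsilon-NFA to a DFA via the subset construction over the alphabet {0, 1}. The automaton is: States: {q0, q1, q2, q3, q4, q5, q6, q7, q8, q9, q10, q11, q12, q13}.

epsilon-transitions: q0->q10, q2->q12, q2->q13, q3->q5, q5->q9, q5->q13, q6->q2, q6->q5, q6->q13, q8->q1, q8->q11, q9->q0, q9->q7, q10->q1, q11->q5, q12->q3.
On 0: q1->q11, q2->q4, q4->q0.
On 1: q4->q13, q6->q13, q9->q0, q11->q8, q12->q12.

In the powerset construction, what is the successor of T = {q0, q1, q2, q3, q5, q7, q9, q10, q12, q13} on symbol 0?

{q0, q1, q4, q5, q7, q9, q10, q11, q13}

q1 on 0 → {q11}.
q2 on 0 → {q4}.
No 0-transition from q0, q3, q5, q7, q9, q10, q12, q13.
Union after reading 0: {q4, q11}.
Now take the epsilon-closure:
From q11 via epsilon: add q5.
From q5 via epsilon: add q9, q13.
From q9 via epsilon: add q0, q7.
From q0 via epsilon: add q10.
From q10 via epsilon: add q1.
No new states can be added; the closed set is {q0, q1, q4, q5, q7, q9, q10, q11, q13}.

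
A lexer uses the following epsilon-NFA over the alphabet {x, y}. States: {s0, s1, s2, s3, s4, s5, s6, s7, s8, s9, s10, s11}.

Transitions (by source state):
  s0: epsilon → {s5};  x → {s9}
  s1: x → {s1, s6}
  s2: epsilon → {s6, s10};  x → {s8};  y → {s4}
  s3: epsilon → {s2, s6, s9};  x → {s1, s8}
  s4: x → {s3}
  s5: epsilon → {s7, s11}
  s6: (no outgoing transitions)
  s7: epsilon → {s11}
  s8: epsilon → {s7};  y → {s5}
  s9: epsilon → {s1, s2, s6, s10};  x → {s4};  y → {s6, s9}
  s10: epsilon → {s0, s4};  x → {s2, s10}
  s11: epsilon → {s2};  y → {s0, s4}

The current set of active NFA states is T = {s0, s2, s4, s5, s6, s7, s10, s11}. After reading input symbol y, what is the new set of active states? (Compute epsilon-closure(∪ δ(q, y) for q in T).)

s2 on y → {s4}.
s11 on y → {s0, s4}.
No y-transition from s0, s4, s5, s6, s7, s10.
Union after reading y: {s0, s4}.
Now take the epsilon-closure:
From s0 via epsilon: add s5.
From s5 via epsilon: add s7, s11.
From s11 via epsilon: add s2.
From s2 via epsilon: add s6, s10.
No new states can be added; the closed set is {s0, s2, s4, s5, s6, s7, s10, s11}.

{s0, s2, s4, s5, s6, s7, s10, s11}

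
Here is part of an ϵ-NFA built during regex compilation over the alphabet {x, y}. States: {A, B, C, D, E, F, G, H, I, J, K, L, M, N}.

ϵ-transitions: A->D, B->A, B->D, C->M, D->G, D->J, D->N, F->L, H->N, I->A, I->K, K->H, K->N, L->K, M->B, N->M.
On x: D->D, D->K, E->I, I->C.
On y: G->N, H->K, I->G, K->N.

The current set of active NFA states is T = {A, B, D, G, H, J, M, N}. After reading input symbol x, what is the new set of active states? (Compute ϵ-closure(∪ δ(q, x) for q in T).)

D on x → {D, K}.
No x-transition from A, B, G, H, J, M, N.
Union after reading x: {D, K}.
Now take the ϵ-closure:
From D via ϵ: add G, J, N.
From K via ϵ: add H.
From N via ϵ: add M.
From M via ϵ: add B.
From B via ϵ: add A.
No new states can be added; the closed set is {A, B, D, G, H, J, K, M, N}.

{A, B, D, G, H, J, K, M, N}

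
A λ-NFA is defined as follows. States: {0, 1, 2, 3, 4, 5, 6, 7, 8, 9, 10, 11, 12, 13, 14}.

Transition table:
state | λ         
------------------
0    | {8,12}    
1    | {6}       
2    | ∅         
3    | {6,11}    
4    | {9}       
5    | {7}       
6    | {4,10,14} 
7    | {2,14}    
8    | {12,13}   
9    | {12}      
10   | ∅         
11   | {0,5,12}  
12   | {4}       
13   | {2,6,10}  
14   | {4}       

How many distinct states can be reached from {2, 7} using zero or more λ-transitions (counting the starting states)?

6

Start with {2, 7}.
From 7 via λ: add 14.
From 14 via λ: add 4.
From 4 via λ: add 9.
From 9 via λ: add 12.
λ-closure = {2, 4, 7, 9, 12, 14}, which has 6 states.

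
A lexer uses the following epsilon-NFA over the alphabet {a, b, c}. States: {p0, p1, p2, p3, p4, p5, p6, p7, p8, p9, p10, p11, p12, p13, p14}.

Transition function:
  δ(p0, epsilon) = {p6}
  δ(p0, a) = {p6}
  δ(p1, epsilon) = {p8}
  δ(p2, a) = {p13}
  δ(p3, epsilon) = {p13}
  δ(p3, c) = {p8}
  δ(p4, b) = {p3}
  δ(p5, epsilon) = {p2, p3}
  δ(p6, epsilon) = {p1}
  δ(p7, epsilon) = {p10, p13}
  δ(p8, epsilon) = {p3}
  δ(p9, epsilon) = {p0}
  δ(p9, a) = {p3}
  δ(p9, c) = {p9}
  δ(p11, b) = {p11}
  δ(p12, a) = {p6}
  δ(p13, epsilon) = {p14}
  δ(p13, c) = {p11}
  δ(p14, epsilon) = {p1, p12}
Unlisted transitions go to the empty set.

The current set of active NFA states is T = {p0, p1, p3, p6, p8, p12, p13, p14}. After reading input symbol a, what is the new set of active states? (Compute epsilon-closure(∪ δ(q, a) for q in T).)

p0 on a → {p6}.
p12 on a → {p6}.
No a-transition from p1, p3, p6, p8, p13, p14.
Union after reading a: {p6}.
Now take the epsilon-closure:
From p6 via epsilon: add p1.
From p1 via epsilon: add p8.
From p8 via epsilon: add p3.
From p3 via epsilon: add p13.
From p13 via epsilon: add p14.
From p14 via epsilon: add p12.
No new states can be added; the closed set is {p1, p3, p6, p8, p12, p13, p14}.

{p1, p3, p6, p8, p12, p13, p14}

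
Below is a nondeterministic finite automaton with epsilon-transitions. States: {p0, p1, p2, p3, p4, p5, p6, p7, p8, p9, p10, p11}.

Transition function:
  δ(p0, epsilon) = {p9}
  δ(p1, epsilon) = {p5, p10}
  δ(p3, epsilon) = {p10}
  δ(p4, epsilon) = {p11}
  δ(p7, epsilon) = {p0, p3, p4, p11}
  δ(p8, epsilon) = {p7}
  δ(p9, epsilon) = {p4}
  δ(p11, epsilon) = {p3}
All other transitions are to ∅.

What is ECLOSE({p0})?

Start with {p0}.
From p0 via epsilon: add p9.
From p9 via epsilon: add p4.
From p4 via epsilon: add p11.
From p11 via epsilon: add p3.
From p3 via epsilon: add p10.
No new states can be added; the closed set is {p0, p3, p4, p9, p10, p11}.

{p0, p3, p4, p9, p10, p11}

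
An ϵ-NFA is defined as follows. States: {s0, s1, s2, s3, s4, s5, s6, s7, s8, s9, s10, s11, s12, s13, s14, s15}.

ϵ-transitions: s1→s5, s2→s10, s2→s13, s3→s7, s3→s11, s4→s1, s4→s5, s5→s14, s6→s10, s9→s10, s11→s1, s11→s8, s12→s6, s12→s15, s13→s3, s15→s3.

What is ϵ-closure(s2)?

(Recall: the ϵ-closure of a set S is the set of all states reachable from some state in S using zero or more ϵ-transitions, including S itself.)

Start with {s2}.
From s2 via ϵ: add s10, s13.
From s13 via ϵ: add s3.
From s3 via ϵ: add s7, s11.
From s11 via ϵ: add s1, s8.
From s1 via ϵ: add s5.
From s5 via ϵ: add s14.
No new states can be added; the closed set is {s1, s2, s3, s5, s7, s8, s10, s11, s13, s14}.

{s1, s2, s3, s5, s7, s8, s10, s11, s13, s14}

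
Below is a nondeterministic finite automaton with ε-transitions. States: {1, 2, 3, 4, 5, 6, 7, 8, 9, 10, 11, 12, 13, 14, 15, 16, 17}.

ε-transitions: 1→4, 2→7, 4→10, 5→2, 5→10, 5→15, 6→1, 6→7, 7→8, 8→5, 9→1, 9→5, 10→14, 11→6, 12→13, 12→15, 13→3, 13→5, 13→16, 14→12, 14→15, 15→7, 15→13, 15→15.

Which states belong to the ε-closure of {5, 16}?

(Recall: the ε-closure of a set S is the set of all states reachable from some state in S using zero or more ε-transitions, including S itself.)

Start with {5, 16}.
From 5 via ε: add 2, 10, 15.
From 2 via ε: add 7.
From 10 via ε: add 14.
From 15 via ε: add 13.
From 7 via ε: add 8.
From 13 via ε: add 3.
From 14 via ε: add 12.
No new states can be added; the closed set is {2, 3, 5, 7, 8, 10, 12, 13, 14, 15, 16}.

{2, 3, 5, 7, 8, 10, 12, 13, 14, 15, 16}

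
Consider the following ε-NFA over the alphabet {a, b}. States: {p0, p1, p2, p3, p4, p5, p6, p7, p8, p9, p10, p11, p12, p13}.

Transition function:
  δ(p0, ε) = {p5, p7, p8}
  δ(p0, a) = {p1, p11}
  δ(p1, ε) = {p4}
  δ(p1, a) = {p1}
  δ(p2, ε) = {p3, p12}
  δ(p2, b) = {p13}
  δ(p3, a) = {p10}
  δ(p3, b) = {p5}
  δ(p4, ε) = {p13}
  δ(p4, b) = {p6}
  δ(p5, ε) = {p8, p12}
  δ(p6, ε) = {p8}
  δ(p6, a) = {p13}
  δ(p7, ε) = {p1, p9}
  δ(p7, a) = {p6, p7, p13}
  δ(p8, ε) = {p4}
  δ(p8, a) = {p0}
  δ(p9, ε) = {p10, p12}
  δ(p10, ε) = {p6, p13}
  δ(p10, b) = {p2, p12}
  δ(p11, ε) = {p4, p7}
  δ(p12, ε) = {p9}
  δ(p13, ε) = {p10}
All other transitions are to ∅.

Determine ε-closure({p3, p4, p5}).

Start with {p3, p4, p5}.
From p4 via ε: add p13.
From p5 via ε: add p8, p12.
From p12 via ε: add p9.
From p13 via ε: add p10.
From p10 via ε: add p6.
No new states can be added; the closed set is {p3, p4, p5, p6, p8, p9, p10, p12, p13}.

{p3, p4, p5, p6, p8, p9, p10, p12, p13}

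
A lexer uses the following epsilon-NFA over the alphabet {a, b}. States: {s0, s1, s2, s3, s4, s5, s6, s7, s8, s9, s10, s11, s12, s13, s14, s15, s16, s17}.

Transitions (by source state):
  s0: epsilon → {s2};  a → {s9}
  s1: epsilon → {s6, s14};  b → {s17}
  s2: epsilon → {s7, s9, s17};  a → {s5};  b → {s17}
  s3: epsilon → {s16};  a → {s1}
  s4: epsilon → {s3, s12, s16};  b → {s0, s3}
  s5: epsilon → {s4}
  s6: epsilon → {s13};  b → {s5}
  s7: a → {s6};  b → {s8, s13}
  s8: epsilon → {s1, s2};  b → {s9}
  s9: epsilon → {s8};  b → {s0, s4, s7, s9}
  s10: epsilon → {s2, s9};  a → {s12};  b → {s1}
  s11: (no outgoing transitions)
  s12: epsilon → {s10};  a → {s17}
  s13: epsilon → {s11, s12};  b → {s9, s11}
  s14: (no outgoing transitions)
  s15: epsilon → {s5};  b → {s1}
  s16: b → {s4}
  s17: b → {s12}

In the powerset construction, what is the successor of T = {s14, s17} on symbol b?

s17 on b → {s12}.
No b-transition from s14.
Union after reading b: {s12}.
Now take the epsilon-closure:
From s12 via epsilon: add s10.
From s10 via epsilon: add s2, s9.
From s2 via epsilon: add s7, s17.
From s9 via epsilon: add s8.
From s8 via epsilon: add s1.
From s1 via epsilon: add s6, s14.
From s6 via epsilon: add s13.
From s13 via epsilon: add s11.
No new states can be added; the closed set is {s1, s2, s6, s7, s8, s9, s10, s11, s12, s13, s14, s17}.

{s1, s2, s6, s7, s8, s9, s10, s11, s12, s13, s14, s17}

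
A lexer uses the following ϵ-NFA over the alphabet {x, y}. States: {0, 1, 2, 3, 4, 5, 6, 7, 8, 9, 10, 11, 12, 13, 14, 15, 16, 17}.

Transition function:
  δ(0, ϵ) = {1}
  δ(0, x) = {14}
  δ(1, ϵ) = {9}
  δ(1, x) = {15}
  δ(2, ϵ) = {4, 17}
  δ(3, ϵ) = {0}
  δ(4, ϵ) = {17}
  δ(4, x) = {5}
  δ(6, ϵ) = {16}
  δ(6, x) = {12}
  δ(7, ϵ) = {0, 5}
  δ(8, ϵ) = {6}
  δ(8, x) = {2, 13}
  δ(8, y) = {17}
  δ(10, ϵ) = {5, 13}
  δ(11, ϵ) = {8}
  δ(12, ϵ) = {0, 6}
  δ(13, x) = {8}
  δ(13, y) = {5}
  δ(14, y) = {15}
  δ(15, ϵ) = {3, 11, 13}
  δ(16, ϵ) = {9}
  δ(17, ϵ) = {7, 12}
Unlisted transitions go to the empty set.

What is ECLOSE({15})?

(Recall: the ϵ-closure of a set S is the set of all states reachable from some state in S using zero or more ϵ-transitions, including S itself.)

{0, 1, 3, 6, 8, 9, 11, 13, 15, 16}

Start with {15}.
From 15 via ϵ: add 3, 11, 13.
From 3 via ϵ: add 0.
From 11 via ϵ: add 8.
From 0 via ϵ: add 1.
From 8 via ϵ: add 6.
From 1 via ϵ: add 9.
From 6 via ϵ: add 16.
No new states can be added; the closed set is {0, 1, 3, 6, 8, 9, 11, 13, 15, 16}.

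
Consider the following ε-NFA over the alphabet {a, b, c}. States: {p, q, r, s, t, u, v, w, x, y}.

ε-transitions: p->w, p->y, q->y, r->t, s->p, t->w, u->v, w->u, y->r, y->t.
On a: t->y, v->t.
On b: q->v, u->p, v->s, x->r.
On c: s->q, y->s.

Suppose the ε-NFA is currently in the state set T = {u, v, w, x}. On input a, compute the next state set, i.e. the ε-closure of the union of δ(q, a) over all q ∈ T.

{t, u, v, w}

v on a → {t}.
No a-transition from u, w, x.
Union after reading a: {t}.
Now take the ε-closure:
From t via ε: add w.
From w via ε: add u.
From u via ε: add v.
No new states can be added; the closed set is {t, u, v, w}.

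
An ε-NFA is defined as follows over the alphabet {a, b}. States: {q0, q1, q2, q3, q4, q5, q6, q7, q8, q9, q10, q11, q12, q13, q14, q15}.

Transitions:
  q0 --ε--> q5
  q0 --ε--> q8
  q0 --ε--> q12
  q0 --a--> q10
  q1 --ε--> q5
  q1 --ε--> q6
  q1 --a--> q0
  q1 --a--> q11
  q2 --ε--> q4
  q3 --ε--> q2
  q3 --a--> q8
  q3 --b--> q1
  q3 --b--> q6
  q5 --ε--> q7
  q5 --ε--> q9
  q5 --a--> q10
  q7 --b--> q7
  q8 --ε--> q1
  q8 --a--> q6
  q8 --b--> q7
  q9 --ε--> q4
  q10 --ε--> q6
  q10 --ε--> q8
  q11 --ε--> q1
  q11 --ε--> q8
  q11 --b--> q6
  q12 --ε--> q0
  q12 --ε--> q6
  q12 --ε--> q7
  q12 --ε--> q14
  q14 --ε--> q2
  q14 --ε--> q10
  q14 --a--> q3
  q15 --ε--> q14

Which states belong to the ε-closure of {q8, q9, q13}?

{q1, q4, q5, q6, q7, q8, q9, q13}

Start with {q8, q9, q13}.
From q8 via ε: add q1.
From q9 via ε: add q4.
From q1 via ε: add q5, q6.
From q5 via ε: add q7.
No new states can be added; the closed set is {q1, q4, q5, q6, q7, q8, q9, q13}.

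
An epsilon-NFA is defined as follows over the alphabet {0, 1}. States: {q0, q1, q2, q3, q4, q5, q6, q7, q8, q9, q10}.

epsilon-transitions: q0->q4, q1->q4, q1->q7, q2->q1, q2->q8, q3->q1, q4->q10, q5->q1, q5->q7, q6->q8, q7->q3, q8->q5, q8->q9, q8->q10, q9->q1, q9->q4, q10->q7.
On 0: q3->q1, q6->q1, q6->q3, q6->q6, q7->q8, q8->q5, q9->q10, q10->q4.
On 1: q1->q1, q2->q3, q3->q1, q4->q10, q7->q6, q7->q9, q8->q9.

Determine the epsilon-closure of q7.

Start with {q7}.
From q7 via epsilon: add q3.
From q3 via epsilon: add q1.
From q1 via epsilon: add q4.
From q4 via epsilon: add q10.
No new states can be added; the closed set is {q1, q3, q4, q7, q10}.

{q1, q3, q4, q7, q10}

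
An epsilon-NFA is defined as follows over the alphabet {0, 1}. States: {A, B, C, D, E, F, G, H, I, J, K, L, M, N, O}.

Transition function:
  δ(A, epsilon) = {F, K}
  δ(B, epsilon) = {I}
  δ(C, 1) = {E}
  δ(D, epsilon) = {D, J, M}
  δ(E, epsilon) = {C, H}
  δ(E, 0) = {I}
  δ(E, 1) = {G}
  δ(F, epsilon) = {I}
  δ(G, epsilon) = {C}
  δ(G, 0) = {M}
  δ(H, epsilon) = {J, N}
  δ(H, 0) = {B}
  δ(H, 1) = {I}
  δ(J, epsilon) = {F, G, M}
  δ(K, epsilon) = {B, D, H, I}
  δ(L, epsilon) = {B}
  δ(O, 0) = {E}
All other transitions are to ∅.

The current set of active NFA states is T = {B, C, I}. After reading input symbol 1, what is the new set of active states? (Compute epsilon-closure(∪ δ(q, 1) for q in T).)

C on 1 → {E}.
No 1-transition from B, I.
Union after reading 1: {E}.
Now take the epsilon-closure:
From E via epsilon: add C, H.
From H via epsilon: add J, N.
From J via epsilon: add F, G, M.
From F via epsilon: add I.
No new states can be added; the closed set is {C, E, F, G, H, I, J, M, N}.

{C, E, F, G, H, I, J, M, N}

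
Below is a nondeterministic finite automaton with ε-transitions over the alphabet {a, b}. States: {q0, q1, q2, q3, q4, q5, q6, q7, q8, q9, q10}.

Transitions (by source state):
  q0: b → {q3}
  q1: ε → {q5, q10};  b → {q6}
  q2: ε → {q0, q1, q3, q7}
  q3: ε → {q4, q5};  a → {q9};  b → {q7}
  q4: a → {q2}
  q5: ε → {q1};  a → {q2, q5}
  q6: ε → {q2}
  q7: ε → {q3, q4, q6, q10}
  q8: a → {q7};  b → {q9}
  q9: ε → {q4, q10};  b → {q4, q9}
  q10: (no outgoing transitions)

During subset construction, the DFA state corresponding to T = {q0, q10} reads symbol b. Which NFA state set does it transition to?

{q1, q3, q4, q5, q10}

q0 on b → {q3}.
No b-transition from q10.
Union after reading b: {q3}.
Now take the ε-closure:
From q3 via ε: add q4, q5.
From q5 via ε: add q1.
From q1 via ε: add q10.
No new states can be added; the closed set is {q1, q3, q4, q5, q10}.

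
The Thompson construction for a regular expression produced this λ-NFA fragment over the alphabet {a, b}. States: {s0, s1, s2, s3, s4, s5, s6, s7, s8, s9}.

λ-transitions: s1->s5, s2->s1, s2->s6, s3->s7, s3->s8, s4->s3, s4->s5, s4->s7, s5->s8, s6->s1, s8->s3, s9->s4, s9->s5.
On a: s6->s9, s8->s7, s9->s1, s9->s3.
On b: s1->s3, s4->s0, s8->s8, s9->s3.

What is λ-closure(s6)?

{s1, s3, s5, s6, s7, s8}

Start with {s6}.
From s6 via λ: add s1.
From s1 via λ: add s5.
From s5 via λ: add s8.
From s8 via λ: add s3.
From s3 via λ: add s7.
No new states can be added; the closed set is {s1, s3, s5, s6, s7, s8}.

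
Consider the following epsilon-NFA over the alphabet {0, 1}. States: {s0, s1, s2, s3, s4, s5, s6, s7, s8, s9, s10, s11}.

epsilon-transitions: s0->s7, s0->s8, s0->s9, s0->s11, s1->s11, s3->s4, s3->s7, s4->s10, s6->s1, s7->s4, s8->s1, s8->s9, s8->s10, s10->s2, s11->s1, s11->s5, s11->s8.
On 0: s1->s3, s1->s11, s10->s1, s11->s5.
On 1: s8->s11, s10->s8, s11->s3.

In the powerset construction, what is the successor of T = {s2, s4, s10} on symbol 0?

s10 on 0 → {s1}.
No 0-transition from s2, s4.
Union after reading 0: {s1}.
Now take the epsilon-closure:
From s1 via epsilon: add s11.
From s11 via epsilon: add s5, s8.
From s8 via epsilon: add s9, s10.
From s10 via epsilon: add s2.
No new states can be added; the closed set is {s1, s2, s5, s8, s9, s10, s11}.

{s1, s2, s5, s8, s9, s10, s11}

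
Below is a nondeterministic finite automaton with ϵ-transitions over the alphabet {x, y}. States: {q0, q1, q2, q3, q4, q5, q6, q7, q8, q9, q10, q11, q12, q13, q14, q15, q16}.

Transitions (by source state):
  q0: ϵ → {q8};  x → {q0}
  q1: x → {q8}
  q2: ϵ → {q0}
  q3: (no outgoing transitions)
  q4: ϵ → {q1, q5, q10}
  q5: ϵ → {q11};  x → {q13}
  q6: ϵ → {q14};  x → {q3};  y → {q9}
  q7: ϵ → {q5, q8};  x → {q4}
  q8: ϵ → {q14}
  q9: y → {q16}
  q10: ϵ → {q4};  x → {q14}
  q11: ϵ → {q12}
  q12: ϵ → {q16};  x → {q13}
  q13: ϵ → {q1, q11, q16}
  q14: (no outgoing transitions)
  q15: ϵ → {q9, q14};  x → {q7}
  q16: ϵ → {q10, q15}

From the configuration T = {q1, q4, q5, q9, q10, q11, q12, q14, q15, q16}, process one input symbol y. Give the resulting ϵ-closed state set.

q9 on y → {q16}.
No y-transition from q1, q4, q5, q10, q11, q12, q14, q15, q16.
Union after reading y: {q16}.
Now take the ϵ-closure:
From q16 via ϵ: add q10, q15.
From q10 via ϵ: add q4.
From q15 via ϵ: add q9, q14.
From q4 via ϵ: add q1, q5.
From q5 via ϵ: add q11.
From q11 via ϵ: add q12.
No new states can be added; the closed set is {q1, q4, q5, q9, q10, q11, q12, q14, q15, q16}.

{q1, q4, q5, q9, q10, q11, q12, q14, q15, q16}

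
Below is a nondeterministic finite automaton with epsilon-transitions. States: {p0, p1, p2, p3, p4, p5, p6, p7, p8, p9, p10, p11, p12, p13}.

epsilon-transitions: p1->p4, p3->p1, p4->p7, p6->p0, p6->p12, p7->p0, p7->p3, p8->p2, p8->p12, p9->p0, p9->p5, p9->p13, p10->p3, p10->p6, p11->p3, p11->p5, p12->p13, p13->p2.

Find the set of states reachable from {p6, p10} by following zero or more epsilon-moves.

Start with {p6, p10}.
From p6 via epsilon: add p0, p12.
From p10 via epsilon: add p3.
From p3 via epsilon: add p1.
From p12 via epsilon: add p13.
From p1 via epsilon: add p4.
From p13 via epsilon: add p2.
From p4 via epsilon: add p7.
No new states can be added; the closed set is {p0, p1, p2, p3, p4, p6, p7, p10, p12, p13}.

{p0, p1, p2, p3, p4, p6, p7, p10, p12, p13}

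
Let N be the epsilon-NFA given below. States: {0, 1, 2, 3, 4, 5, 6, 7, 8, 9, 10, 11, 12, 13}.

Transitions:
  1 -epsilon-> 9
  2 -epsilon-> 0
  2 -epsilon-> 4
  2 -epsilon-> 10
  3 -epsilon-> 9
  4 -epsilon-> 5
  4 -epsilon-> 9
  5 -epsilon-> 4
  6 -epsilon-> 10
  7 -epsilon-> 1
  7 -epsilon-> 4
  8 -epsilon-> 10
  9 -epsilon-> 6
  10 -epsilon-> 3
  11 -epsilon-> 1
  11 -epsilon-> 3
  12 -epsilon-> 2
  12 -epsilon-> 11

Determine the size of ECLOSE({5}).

Start with {5}.
From 5 via epsilon: add 4.
From 4 via epsilon: add 9.
From 9 via epsilon: add 6.
From 6 via epsilon: add 10.
From 10 via epsilon: add 3.
epsilon-closure = {3, 4, 5, 6, 9, 10}, which has 6 states.

6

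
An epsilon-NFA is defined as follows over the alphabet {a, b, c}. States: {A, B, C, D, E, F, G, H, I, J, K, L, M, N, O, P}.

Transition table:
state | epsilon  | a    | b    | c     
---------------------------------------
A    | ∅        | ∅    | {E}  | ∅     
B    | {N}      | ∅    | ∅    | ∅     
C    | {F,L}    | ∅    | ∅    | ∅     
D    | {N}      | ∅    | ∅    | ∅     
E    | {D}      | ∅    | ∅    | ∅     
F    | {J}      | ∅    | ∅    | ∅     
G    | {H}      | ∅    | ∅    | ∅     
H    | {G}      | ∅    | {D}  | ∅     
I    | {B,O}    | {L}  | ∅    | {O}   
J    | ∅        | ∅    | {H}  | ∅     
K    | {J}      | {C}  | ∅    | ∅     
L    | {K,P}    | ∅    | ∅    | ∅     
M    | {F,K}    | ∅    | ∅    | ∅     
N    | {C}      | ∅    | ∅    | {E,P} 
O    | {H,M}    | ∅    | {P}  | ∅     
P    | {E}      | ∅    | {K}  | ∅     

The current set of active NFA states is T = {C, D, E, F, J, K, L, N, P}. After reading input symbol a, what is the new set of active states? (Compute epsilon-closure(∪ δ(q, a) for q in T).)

K on a → {C}.
No a-transition from C, D, E, F, J, L, N, P.
Union after reading a: {C}.
Now take the epsilon-closure:
From C via epsilon: add F, L.
From F via epsilon: add J.
From L via epsilon: add K, P.
From P via epsilon: add E.
From E via epsilon: add D.
From D via epsilon: add N.
No new states can be added; the closed set is {C, D, E, F, J, K, L, N, P}.

{C, D, E, F, J, K, L, N, P}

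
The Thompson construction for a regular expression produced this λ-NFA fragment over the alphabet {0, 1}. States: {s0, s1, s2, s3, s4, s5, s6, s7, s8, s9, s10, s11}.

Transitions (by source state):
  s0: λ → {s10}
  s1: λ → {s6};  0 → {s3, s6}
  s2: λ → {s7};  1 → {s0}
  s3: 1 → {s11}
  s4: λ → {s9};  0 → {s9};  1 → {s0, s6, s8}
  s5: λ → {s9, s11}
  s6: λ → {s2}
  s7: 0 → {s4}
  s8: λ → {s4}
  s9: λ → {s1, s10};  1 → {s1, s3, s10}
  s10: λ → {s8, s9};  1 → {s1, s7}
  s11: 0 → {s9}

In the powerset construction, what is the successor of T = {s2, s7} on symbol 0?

s7 on 0 → {s4}.
No 0-transition from s2.
Union after reading 0: {s4}.
Now take the λ-closure:
From s4 via λ: add s9.
From s9 via λ: add s1, s10.
From s1 via λ: add s6.
From s10 via λ: add s8.
From s6 via λ: add s2.
From s2 via λ: add s7.
No new states can be added; the closed set is {s1, s2, s4, s6, s7, s8, s9, s10}.

{s1, s2, s4, s6, s7, s8, s9, s10}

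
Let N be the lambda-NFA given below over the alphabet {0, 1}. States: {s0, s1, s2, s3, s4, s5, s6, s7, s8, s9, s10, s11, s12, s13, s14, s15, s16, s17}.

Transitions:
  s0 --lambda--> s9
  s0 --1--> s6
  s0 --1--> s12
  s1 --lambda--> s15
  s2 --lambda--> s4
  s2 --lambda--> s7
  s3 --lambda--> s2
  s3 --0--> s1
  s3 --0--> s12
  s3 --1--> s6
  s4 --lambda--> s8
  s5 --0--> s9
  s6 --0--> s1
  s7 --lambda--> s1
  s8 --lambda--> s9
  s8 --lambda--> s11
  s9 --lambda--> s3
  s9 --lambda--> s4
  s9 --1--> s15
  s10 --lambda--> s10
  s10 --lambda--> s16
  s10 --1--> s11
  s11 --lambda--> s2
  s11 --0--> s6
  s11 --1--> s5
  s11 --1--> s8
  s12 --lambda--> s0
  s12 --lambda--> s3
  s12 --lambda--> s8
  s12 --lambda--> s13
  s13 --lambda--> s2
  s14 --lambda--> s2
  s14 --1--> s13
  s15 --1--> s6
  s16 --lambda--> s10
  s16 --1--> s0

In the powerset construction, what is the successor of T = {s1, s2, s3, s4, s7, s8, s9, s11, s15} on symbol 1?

{s1, s2, s3, s4, s5, s6, s7, s8, s9, s11, s15}

s3 on 1 → {s6}.
s9 on 1 → {s15}.
s11 on 1 → {s5, s8}.
s15 on 1 → {s6}.
No 1-transition from s1, s2, s4, s7, s8.
Union after reading 1: {s5, s6, s8, s15}.
Now take the lambda-closure:
From s8 via lambda: add s9, s11.
From s9 via lambda: add s3, s4.
From s11 via lambda: add s2.
From s2 via lambda: add s7.
From s7 via lambda: add s1.
No new states can be added; the closed set is {s1, s2, s3, s4, s5, s6, s7, s8, s9, s11, s15}.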